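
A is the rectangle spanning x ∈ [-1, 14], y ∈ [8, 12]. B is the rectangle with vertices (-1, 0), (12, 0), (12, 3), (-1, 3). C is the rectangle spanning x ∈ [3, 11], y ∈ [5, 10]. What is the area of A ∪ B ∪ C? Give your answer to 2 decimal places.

123.00

By inclusion–exclusion:
Individual areas: |A| = 60, |B| = 39, |C| = 40.
|A∩B| = 0 (no overlap).
|A∩C|: x∈[3,11], y∈[8,10] → 8·2 = 16.
|B∩C| = 0 (no overlap).
|A∩B∩C| = 0.
|A ∪ B ∪ C| = 139 − 16 + 0 = 123.00.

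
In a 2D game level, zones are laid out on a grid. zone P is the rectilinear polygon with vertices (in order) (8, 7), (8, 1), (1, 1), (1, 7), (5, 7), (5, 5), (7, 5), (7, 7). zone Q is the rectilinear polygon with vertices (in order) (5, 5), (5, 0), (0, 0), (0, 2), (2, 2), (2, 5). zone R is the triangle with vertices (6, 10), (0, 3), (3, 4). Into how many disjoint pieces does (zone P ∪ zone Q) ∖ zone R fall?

2

(zone P ∪ zone Q) ∖ zone R splits into 2 disjoint pieces (area 35.0833, area 3.4405).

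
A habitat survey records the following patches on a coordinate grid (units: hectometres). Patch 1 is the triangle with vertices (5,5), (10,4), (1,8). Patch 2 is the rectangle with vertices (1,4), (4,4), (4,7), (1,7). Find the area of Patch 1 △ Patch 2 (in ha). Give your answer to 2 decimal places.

12.67

|Patch 1| = 5.5, |Patch 2| = 9, |Patch 1∩Patch 2| = 0.9167.
|Patch 1 △ Patch 2| = |Patch 1| + |Patch 2| − 2·|Patch 1∩Patch 2| = 5.5 + 9 − 1.8333 = 12.67.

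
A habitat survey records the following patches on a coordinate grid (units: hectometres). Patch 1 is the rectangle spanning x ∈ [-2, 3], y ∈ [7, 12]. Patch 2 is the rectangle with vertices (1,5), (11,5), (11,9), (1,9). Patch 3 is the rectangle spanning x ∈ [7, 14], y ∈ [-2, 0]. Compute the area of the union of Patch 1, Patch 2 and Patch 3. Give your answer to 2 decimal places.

By inclusion–exclusion:
Individual areas: |Patch 1| = 25, |Patch 2| = 40, |Patch 3| = 14.
|Patch 1∩Patch 2|: x∈[1,3], y∈[7,9] → 2·2 = 4.
|Patch 1∩Patch 3| = 0 (no overlap).
|Patch 2∩Patch 3| = 0 (no overlap).
|Patch 1∩Patch 2∩Patch 3| = 0.
|Patch 1 ∪ Patch 2 ∪ Patch 3| = 79 − 4 + 0 = 75.00.

75.00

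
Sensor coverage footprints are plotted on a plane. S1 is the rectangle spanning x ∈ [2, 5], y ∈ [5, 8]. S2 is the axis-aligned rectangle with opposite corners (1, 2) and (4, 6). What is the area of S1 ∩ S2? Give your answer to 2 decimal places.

|S1∩S2|: x∈[2,4], y∈[5,6] → 2·1 = 2.

2.00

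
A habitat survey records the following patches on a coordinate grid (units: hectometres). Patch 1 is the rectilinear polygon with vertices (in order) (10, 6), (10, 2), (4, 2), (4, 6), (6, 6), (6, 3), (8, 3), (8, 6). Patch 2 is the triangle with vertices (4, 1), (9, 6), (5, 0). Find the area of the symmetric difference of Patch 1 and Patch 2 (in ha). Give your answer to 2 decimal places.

|Patch 1| = 18, |Patch 2| = 5, |Patch 1∩Patch 2| = 1.4167.
|Patch 1 △ Patch 2| = |Patch 1| + |Patch 2| − 2·|Patch 1∩Patch 2| = 18 + 5 − 2.8333 = 20.17.

20.17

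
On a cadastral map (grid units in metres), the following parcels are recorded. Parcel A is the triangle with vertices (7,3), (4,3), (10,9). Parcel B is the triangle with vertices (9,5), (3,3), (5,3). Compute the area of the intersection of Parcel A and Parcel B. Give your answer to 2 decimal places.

The intersection is the polygon with vertices (4,3), (4.5,3.5), (7.8,4.6), (7.667,4.333), (5,3).
By the shoelace formula its area is 1.62.

1.62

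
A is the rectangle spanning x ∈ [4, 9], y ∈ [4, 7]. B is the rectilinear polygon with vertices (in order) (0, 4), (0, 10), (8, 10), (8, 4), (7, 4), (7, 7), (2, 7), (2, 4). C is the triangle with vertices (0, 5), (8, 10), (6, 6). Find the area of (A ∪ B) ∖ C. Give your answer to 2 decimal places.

36.55

|A ∪ B| = 45.
|(A ∪ B) ∩ C| = 8.45.
|(A ∪ B) ∖ C| = 45 − 8.45 = 36.55.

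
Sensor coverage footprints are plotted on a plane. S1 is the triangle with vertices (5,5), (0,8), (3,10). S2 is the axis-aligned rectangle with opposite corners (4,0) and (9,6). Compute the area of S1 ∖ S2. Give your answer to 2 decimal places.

9.00

|S1| = 9.5, |S1∩S2| = 0.5.
|S1 ∖ S2| = |S1| − |S1∩S2| = 9.5 − 0.5 = 9.00.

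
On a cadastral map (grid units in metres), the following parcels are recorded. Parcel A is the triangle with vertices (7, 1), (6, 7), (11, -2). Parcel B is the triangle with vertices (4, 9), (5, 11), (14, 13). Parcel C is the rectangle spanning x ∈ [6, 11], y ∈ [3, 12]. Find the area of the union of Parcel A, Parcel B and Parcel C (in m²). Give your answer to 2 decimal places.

By inclusion–exclusion:
Individual areas: |Parcel A| = 10.5, |Parcel B| = 8, |Parcel C| = 45.
|Parcel A∩Parcel B| = 0.
|Parcel A∩Parcel C| = 3.1111.
|Parcel B∩Parcel C| = 4.6389.
|Parcel A∩Parcel B∩Parcel C| = 0.
|Parcel A ∪ Parcel B ∪ Parcel C| = 63.5 − 7.75 + 0 = 55.75.

55.75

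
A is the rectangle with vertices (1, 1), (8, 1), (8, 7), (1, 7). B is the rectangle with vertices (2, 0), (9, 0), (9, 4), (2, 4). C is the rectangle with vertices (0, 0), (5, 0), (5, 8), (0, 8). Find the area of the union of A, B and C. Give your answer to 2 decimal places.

65.00

By inclusion–exclusion:
Individual areas: |A| = 42, |B| = 28, |C| = 40.
|A∩B|: x∈[2,8], y∈[1,4] → 6·3 = 18.
|A∩C|: x∈[1,5], y∈[1,7] → 4·6 = 24.
|B∩C|: x∈[2,5], y∈[0,4] → 3·4 = 12.
|A∩B∩C| = 9.
|A ∪ B ∪ C| = 110 − 54 + 9 = 65.00.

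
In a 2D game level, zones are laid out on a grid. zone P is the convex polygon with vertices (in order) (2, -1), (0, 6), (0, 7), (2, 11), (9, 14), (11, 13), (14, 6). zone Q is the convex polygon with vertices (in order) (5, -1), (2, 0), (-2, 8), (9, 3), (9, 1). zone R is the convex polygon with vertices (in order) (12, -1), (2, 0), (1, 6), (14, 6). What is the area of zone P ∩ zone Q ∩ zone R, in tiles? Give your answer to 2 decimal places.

The intersection is the polygon with vertices (8.92,3.037), (3.463,-0.146), (2,0), (1,6), (2.4,6).
By the shoelace formula its area is 27.08.

27.08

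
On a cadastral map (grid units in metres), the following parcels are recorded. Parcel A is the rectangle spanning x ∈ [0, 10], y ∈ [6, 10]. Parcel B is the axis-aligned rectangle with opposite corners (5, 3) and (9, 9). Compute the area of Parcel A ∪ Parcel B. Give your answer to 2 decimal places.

52.00

By inclusion–exclusion:
Individual areas: |Parcel A| = 40, |Parcel B| = 24.
|Parcel A∩Parcel B|: x∈[5,9], y∈[6,9] → 4·3 = 12.
|Parcel A ∪ Parcel B| = 64 − 12 = 52.00.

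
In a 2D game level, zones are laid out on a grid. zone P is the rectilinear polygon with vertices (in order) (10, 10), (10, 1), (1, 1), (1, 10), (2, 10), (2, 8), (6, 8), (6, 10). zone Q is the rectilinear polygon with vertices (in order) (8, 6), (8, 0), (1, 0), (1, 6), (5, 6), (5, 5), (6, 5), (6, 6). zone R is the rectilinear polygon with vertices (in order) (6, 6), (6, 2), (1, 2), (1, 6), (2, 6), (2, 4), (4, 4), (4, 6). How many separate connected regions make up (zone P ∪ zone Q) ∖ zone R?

1

(zone P ∪ zone Q) ∖ zone R is a single connected region.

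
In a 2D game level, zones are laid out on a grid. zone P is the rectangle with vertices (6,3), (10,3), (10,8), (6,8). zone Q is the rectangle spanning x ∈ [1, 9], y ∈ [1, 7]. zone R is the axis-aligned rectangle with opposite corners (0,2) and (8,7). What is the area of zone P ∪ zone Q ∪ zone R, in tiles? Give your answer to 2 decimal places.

61.00

By inclusion–exclusion:
Individual areas: |zone P| = 20, |zone Q| = 48, |zone R| = 40.
|zone P∩zone Q|: x∈[6,9], y∈[3,7] → 3·4 = 12.
|zone P∩zone R|: x∈[6,8], y∈[3,7] → 2·4 = 8.
|zone Q∩zone R|: x∈[1,8], y∈[2,7] → 7·5 = 35.
|zone P∩zone Q∩zone R| = 8.
|zone P ∪ zone Q ∪ zone R| = 108 − 55 + 8 = 61.00.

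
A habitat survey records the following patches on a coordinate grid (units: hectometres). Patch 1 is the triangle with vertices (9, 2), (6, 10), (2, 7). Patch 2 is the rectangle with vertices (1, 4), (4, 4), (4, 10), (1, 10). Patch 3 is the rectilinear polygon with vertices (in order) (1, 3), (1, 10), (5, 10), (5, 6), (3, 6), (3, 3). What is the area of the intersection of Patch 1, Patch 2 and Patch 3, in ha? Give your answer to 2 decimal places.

The intersection is the polygon with vertices (4,8.5), (4,6), (3.4,6), (2,7).
By the shoelace formula its area is 2.80.

2.80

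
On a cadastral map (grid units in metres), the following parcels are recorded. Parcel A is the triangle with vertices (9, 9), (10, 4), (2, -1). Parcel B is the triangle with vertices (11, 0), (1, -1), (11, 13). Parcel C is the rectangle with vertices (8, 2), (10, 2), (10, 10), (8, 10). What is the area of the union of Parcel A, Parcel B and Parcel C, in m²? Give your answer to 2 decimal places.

65.52

By inclusion–exclusion:
Individual areas: |Parcel A| = 22.5, |Parcel B| = 65, |Parcel C| = 16.
|Parcel A∩Parcel B| = 22.4942.
|Parcel A∩Parcel C| = 8.0357.
|Parcel B∩Parcel C| = 15.4857.
|Parcel A∩Parcel B∩Parcel C| = 8.0357.
|Parcel A ∪ Parcel B ∪ Parcel C| = 103.5 − 46.0157 + 8.0357 = 65.52.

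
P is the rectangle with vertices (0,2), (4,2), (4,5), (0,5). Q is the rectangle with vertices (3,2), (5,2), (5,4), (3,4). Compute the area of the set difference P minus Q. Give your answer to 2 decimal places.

10.00

|P∩Q|: x∈[3,4], y∈[2,4] → 1·2 = 2.
|P| = 12.
|P ∖ Q| = |P| − |P∩Q| = 12 − 2 = 10.00.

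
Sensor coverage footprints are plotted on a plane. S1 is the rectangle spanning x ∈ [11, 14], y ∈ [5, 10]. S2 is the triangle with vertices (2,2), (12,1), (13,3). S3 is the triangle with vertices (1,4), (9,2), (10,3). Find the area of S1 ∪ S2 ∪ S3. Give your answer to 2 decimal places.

29.68

By inclusion–exclusion:
Individual areas: |S1| = 15, |S2| = 10.5, |S3| = 5.
|S1∩S2| = 0.
|S1∩S3| = 0.
|S2∩S3| = 0.8167.
|S1∩S2∩S3| = 0.
|S1 ∪ S2 ∪ S3| = 30.5 − 0.8167 + 0 = 29.68.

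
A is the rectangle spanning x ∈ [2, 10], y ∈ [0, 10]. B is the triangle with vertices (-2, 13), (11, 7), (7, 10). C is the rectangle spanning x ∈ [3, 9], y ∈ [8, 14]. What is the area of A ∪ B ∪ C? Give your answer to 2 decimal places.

105.75

By inclusion–exclusion:
Individual areas: |A| = 80, |B| = 7.5, |C| = 36.
|A∩B| = 3.6058.
|A∩C|: x∈[3,9], y∈[8,10] → 6·2 = 12.
|B∩C| = 5.3141.
|A∩B∩C| = 3.1667.
|A ∪ B ∪ C| = 123.5 − 20.9199 + 3.1667 = 105.75.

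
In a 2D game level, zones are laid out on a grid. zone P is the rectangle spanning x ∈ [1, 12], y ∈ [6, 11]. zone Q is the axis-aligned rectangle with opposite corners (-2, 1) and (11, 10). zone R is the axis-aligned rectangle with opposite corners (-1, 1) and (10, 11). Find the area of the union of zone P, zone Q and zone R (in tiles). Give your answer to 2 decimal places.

134.00

By inclusion–exclusion:
Individual areas: |zone P| = 55, |zone Q| = 117, |zone R| = 110.
|zone P∩zone Q|: x∈[1,11], y∈[6,10] → 10·4 = 40.
|zone P∩zone R|: x∈[1,10], y∈[6,11] → 9·5 = 45.
|zone Q∩zone R|: x∈[-1,10], y∈[1,10] → 11·9 = 99.
|zone P∩zone Q∩zone R| = 36.
|zone P ∪ zone Q ∪ zone R| = 282 − 184 + 36 = 134.00.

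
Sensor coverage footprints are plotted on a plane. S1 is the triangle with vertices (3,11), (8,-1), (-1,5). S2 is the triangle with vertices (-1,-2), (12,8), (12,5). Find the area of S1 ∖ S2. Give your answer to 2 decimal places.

35.94

|S1| = 39, |S1∩S2| = 3.0611.
|S1 ∖ S2| = |S1| − |S1∩S2| = 39 − 3.0611 = 35.94.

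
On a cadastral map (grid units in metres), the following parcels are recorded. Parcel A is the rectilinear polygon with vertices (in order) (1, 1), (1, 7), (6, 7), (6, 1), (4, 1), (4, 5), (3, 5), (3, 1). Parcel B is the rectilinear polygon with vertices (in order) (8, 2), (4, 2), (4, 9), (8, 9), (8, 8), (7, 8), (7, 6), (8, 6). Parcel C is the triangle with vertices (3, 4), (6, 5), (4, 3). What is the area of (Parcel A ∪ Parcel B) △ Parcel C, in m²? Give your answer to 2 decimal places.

|Parcel A ∪ Parcel B| = 42.
|(Parcel A ∪ Parcel B) ∩ Parcel C| = 1.3333.
|(Parcel A ∪ Parcel B) △ Parcel C| = 42 + 2 − 2.6667 = 41.33.

41.33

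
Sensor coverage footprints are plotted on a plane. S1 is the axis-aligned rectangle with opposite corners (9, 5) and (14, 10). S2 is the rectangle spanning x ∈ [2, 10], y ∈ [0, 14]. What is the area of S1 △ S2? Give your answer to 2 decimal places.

|S1∩S2|: x∈[9,10], y∈[5,10] → 1·5 = 5.
|S1 △ S2| = |S1| + |S2| − 2·|S1∩S2| = 25 + 112 − 10 = 127.00.

127.00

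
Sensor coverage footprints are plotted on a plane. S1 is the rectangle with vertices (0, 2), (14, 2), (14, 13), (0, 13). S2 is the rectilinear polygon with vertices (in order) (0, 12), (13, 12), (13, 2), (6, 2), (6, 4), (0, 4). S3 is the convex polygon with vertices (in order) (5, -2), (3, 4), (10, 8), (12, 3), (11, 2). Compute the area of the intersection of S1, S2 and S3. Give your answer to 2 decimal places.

28.50

The intersection is the polygon with vertices (6,2), (6,4), (3,4), (10,8), (12,3), (11,2).
By the shoelace formula its area is 28.50.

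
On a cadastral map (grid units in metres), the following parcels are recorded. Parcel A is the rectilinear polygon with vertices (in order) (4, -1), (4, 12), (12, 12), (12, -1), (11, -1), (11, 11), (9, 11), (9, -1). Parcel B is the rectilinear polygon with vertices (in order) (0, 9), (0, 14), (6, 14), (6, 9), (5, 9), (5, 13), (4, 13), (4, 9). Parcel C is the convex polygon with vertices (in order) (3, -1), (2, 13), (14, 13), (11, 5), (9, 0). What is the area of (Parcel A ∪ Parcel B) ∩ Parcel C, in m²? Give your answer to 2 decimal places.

78.18

|Parcel A ∪ Parcel B| = 103.
|(Parcel A ∪ Parcel B) ∩ Parcel C| = 78.18.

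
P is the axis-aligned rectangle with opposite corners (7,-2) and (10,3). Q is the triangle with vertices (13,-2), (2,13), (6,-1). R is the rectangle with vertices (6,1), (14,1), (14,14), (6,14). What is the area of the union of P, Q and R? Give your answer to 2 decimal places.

137.22

By inclusion–exclusion:
Individual areas: |P| = 15, |Q| = 47, |R| = 104.
|P∩Q| = 12.7684.
|P∩R|: x∈[7,10], y∈[1,3] → 3·2 = 6.
|Q∩R| = 15.7091.
|P∩Q∩R| = 5.697.
|P ∪ Q ∪ R| = 166 − 34.4775 + 5.697 = 137.22.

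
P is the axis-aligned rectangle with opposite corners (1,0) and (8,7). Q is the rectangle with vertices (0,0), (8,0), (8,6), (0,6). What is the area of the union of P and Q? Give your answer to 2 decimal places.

By inclusion–exclusion:
Individual areas: |P| = 49, |Q| = 48.
|P∩Q|: x∈[1,8], y∈[0,6] → 7·6 = 42.
|P ∪ Q| = 97 − 42 = 55.00.

55.00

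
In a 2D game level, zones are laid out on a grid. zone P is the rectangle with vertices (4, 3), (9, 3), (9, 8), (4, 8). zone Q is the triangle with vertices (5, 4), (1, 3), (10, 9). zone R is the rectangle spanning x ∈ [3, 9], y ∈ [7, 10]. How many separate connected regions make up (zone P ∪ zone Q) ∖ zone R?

2

(zone P ∪ zone Q) ∖ zone R splits into 2 disjoint pieces (area 21.875, area 0.1667).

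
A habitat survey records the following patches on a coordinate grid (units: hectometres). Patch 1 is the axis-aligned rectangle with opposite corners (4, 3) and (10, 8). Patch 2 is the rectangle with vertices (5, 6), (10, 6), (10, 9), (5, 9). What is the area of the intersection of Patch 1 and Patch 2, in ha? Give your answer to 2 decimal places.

|Patch 1∩Patch 2|: x∈[5,10], y∈[6,8] → 5·2 = 10.

10.00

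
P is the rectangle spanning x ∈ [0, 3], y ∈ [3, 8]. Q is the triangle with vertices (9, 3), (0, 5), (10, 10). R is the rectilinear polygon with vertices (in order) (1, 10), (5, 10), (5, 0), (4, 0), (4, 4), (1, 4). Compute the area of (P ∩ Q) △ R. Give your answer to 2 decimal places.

25.47

|P ∩ Q| = 3.25.
|(P ∩ Q) ∩ R| = 2.8889.
|(P ∩ Q) △ R| = 3.25 + 28 − 5.7778 = 25.47.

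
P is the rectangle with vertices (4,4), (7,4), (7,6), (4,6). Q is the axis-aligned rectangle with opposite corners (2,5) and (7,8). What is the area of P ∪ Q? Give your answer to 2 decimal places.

18.00

By inclusion–exclusion:
Individual areas: |P| = 6, |Q| = 15.
|P∩Q|: x∈[4,7], y∈[5,6] → 3·1 = 3.
|P ∪ Q| = 21 − 3 = 18.00.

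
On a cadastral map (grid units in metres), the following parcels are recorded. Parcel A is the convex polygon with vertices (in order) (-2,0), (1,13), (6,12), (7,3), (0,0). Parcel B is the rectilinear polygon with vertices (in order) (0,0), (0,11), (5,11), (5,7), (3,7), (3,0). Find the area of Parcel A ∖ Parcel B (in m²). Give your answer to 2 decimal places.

40.56

|Parcel A| = 79, |Parcel A∩Parcel B| = 38.4432.
|Parcel A ∖ Parcel B| = |Parcel A| − |Parcel A∩Parcel B| = 79 − 38.4432 = 40.56.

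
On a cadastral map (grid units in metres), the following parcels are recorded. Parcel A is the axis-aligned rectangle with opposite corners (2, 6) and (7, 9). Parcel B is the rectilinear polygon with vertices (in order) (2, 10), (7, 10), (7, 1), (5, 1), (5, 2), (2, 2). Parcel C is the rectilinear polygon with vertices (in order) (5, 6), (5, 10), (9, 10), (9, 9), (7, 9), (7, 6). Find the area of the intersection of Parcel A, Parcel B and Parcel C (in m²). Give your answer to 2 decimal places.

The intersection is the polygon with vertices (5,6), (5,9), (7,9), (7,6).
By the shoelace formula its area is 6.00.

6.00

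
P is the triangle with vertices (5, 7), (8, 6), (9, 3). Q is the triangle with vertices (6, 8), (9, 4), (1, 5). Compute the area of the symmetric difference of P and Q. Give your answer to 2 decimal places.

|P| = 4, |Q| = 14.5, |P∩Q| = 3.2469.
|P △ Q| = |P| + |Q| − 2·|P∩Q| = 4 + 14.5 − 6.4939 = 12.01.

12.01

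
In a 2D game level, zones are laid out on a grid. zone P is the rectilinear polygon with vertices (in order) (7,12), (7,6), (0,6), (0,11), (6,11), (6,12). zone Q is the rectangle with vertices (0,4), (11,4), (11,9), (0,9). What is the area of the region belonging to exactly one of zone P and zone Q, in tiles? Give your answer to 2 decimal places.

49.00

|zone P| = 36, |zone Q| = 55, |zone P∩zone Q| = 21.
|zone P △ zone Q| = |zone P| + |zone Q| − 2·|zone P∩zone Q| = 36 + 55 − 42 = 49.00.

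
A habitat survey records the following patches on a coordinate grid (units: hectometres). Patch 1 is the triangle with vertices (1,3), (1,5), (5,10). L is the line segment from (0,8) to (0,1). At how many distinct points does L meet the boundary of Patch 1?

The segment lies entirely outside Patch 1 and never meets its boundary.

0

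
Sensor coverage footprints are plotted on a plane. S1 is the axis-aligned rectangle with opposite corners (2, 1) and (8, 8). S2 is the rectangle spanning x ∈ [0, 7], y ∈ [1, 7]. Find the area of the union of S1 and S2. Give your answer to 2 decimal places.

By inclusion–exclusion:
Individual areas: |S1| = 42, |S2| = 42.
|S1∩S2|: x∈[2,7], y∈[1,7] → 5·6 = 30.
|S1 ∪ S2| = 84 − 30 = 54.00.

54.00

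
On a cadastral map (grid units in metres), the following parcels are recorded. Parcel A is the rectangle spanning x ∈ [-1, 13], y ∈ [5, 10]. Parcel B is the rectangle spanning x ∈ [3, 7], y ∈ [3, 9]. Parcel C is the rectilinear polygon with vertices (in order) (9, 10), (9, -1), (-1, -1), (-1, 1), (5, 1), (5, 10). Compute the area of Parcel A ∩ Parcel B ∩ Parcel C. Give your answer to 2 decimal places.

The intersection is the polygon with vertices (7,9), (7,5), (5,5), (5,9).
By the shoelace formula its area is 8.00.

8.00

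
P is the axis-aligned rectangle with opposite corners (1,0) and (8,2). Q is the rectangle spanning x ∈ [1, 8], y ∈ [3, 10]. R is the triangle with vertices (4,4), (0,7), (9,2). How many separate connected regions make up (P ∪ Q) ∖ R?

3

(P ∪ Q) ∖ R splits into 3 disjoint pieces (area 14, area 38.3222, area 7.625).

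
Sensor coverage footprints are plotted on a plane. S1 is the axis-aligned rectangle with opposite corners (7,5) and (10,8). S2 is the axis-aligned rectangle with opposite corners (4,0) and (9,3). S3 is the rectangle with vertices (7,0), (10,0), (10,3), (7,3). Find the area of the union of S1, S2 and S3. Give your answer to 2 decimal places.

27.00

By inclusion–exclusion:
Individual areas: |S1| = 9, |S2| = 15, |S3| = 9.
|S1∩S2| = 0 (no overlap).
|S1∩S3| = 0 (no overlap).
|S2∩S3|: x∈[7,9], y∈[0,3] → 2·3 = 6.
|S1∩S2∩S3| = 0.
|S1 ∪ S2 ∪ S3| = 33 − 6 + 0 = 27.00.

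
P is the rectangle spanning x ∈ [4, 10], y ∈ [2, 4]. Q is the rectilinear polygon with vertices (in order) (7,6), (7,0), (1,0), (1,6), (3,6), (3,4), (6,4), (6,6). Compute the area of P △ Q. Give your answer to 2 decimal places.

|P| = 12, |Q| = 30, |P∩Q| = 6.
|P △ Q| = |P| + |Q| − 2·|P∩Q| = 12 + 30 − 12 = 30.00.

30.00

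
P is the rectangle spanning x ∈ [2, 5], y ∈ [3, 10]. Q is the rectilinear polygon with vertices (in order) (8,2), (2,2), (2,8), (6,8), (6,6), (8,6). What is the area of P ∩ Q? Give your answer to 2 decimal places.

The intersection is the polygon with vertices (5,3), (2,3), (2,8), (5,8).
By the shoelace formula its area is 15.00.

15.00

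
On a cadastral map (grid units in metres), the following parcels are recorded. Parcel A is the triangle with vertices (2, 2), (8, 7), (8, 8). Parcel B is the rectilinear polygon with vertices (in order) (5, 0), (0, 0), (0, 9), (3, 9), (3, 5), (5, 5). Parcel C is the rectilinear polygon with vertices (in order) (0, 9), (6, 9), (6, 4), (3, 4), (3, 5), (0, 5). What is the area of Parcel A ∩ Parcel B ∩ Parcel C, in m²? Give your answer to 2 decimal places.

The intersection is the polygon with vertices (5,5), (5,4.5), (4.4,4), (4,4).
By the shoelace formula its area is 0.35.

0.35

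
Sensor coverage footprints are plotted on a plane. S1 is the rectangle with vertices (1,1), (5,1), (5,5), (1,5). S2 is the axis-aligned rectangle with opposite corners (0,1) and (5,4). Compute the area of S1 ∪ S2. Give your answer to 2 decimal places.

19.00

By inclusion–exclusion:
Individual areas: |S1| = 16, |S2| = 15.
|S1∩S2|: x∈[1,5], y∈[1,4] → 4·3 = 12.
|S1 ∪ S2| = 31 − 12 = 19.00.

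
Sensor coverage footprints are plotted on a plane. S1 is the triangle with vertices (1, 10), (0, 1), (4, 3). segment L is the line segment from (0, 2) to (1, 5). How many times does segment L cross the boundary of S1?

The segment meets the boundary at (0.167,2.5).

1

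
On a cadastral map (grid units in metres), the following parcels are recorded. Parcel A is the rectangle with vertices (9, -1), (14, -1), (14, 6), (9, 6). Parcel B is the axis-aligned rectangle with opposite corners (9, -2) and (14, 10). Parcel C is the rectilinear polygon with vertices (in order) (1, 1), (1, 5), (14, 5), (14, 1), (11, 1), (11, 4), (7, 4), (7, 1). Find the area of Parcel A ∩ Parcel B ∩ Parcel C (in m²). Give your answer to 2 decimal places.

14.00

The intersection is the polygon with vertices (9,5), (14,5), (14,1), (11,1), (11,4), (9,4).
By the shoelace formula its area is 14.00.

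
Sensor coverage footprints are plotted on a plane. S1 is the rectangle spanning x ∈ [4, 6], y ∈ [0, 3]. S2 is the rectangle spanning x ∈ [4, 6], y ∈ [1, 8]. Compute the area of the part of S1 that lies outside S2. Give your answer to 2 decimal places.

|S1∩S2|: x∈[4,6], y∈[1,3] → 2·2 = 4.
|S1| = 6.
|S1 ∖ S2| = |S1| − |S1∩S2| = 6 − 4 = 2.00.

2.00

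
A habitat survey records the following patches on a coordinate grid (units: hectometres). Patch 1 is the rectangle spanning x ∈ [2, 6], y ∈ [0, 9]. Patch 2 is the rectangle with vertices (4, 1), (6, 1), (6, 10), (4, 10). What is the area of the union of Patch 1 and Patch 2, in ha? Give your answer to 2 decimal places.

38.00

By inclusion–exclusion:
Individual areas: |Patch 1| = 36, |Patch 2| = 18.
|Patch 1∩Patch 2|: x∈[4,6], y∈[1,9] → 2·8 = 16.
|Patch 1 ∪ Patch 2| = 54 − 16 = 38.00.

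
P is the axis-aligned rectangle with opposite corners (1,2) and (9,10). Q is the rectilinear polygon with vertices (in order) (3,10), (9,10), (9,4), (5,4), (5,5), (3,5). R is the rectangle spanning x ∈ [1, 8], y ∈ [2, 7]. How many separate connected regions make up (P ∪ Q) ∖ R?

(P ∪ Q) ∖ R is a single connected region.

1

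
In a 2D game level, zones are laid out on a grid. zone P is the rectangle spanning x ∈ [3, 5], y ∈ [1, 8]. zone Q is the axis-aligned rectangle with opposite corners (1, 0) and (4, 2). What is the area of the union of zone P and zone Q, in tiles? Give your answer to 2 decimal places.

19.00

By inclusion–exclusion:
Individual areas: |zone P| = 14, |zone Q| = 6.
|zone P∩zone Q|: x∈[3,4], y∈[1,2] → 1·1 = 1.
|zone P ∪ zone Q| = 20 − 1 = 19.00.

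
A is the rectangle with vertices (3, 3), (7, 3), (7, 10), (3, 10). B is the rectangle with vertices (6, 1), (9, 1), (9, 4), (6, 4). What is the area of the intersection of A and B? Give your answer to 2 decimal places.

1.00

|A∩B|: x∈[6,7], y∈[3,4] → 1·1 = 1.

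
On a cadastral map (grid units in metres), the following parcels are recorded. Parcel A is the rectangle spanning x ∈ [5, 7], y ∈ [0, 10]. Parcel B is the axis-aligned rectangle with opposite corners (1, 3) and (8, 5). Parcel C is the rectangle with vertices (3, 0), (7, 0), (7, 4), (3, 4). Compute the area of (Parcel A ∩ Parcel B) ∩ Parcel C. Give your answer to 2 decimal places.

The region (Parcel A ∩ Parcel B) ∩ Parcel C is the polygon with vertices (5,3), (5,4), (7,4), (7,3).
By the shoelace formula its area is 2.00.

2.00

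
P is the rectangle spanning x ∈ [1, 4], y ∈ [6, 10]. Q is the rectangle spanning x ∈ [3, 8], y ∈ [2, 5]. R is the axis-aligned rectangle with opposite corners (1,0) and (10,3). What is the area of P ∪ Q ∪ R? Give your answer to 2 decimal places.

By inclusion–exclusion:
Individual areas: |P| = 12, |Q| = 15, |R| = 27.
|P∩Q| = 0 (no overlap).
|P∩R| = 0 (no overlap).
|Q∩R|: x∈[3,8], y∈[2,3] → 5·1 = 5.
|P∩Q∩R| = 0.
|P ∪ Q ∪ R| = 54 − 5 + 0 = 49.00.

49.00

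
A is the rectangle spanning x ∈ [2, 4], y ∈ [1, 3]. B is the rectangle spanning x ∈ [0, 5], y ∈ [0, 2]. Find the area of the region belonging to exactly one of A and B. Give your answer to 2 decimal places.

10.00

|A∩B|: x∈[2,4], y∈[1,2] → 2·1 = 2.
|A △ B| = |A| + |B| − 2·|A∩B| = 4 + 10 − 4 = 10.00.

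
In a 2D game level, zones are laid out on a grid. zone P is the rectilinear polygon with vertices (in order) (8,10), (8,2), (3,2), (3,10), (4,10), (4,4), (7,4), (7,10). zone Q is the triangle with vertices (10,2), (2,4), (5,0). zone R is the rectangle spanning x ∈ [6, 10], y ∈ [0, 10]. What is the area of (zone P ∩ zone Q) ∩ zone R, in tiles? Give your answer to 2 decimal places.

The region (zone P ∩ zone Q) ∩ zone R is the polygon with vertices (6,2), (6,3), (8,2.5), (8,2).
By the shoelace formula its area is 1.50.

1.50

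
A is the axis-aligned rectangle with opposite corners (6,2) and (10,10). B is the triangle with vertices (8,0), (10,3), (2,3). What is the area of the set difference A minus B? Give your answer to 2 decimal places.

|A| = 32, |A∩B| = 3.6667.
|A ∖ B| = |A| − |A∩B| = 32 − 3.6667 = 28.33.

28.33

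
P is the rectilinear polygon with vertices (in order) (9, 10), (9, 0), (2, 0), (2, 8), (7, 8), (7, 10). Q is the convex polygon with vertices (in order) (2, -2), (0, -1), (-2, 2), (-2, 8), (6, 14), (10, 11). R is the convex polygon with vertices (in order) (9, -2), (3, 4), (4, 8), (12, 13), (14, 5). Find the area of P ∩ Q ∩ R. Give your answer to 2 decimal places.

The intersection is the polygon with vertices (4.667,2.333), (3,4), (4,8), (7,8), (7,9.875), (7.2,10), (9,10), (9,9.375).
By the shoelace formula its area is 19.34.

19.34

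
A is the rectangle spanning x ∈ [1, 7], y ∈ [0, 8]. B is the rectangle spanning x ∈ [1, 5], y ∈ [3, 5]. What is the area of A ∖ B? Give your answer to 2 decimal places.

40.00

|A∩B|: x∈[1,5], y∈[3,5] → 4·2 = 8.
|A| = 48.
|A ∖ B| = |A| − |A∩B| = 48 − 8 = 40.00.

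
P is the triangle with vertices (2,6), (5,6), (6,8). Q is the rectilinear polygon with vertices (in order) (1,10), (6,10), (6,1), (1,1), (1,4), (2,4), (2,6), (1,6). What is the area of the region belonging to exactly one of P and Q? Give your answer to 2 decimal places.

40.00

|P| = 3, |Q| = 43, |P∩Q| = 3.
|P △ Q| = |P| + |Q| − 2·|P∩Q| = 3 + 43 − 6 = 40.00.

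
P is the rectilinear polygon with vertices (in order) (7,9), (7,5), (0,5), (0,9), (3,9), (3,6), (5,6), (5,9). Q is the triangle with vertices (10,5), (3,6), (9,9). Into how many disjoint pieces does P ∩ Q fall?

P ∩ Q is a single connected region.

1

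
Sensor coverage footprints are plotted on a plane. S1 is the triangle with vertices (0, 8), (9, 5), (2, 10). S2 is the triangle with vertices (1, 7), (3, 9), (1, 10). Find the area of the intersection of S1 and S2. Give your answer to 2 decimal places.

The intersection is the polygon with vertices (1,7.667), (1,9), (1.667,9.667), (3,9), (1.5,7.5).
By the shoelace formula its area is 2.50.

2.50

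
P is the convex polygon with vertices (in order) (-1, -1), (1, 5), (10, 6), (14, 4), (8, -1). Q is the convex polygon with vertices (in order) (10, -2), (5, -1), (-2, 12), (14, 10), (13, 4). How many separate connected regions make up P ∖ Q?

P ∖ Q splits into 2 disjoint pieces (area 20.3387, area 0.9451).

2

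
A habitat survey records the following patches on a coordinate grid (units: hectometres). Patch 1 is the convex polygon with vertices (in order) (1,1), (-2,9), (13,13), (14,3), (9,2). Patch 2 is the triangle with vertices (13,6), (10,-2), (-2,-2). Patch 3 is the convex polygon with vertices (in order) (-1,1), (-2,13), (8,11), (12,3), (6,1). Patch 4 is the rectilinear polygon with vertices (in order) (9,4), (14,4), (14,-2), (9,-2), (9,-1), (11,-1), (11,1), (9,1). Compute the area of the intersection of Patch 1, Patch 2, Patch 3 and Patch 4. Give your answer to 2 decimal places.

The intersection is the polygon with vertices (9.25,4), (11.5,4), (11.929,3.143), (11.857,2.952), (9,2), (9,3.867).
By the shoelace formula its area is 4.22.

4.22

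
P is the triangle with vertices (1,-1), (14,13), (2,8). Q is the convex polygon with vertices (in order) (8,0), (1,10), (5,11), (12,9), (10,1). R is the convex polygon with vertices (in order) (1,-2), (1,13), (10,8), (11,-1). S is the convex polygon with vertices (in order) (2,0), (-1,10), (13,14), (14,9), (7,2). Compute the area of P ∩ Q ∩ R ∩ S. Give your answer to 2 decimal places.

22.38

The intersection is the polygon with vertices (6.571,9.905), (9.576,8.236), (5.39,3.728), (2.31,8.129).
By the shoelace formula its area is 22.38.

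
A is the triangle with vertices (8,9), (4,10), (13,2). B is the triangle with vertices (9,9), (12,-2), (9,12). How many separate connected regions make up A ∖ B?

A ∖ B splits into 2 disjoint pieces (area 9.1143, area 1.5554).

2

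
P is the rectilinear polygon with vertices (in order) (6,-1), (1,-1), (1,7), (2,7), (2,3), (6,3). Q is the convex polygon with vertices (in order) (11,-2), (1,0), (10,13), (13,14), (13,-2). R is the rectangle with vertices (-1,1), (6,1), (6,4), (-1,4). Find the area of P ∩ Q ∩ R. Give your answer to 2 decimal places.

7.23

The intersection is the polygon with vertices (6,1), (1.692,1), (3.077,3), (6,3).
By the shoelace formula its area is 7.23.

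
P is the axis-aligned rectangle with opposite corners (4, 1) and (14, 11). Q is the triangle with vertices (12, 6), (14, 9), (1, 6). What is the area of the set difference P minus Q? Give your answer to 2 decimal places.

|P| = 100, |P∩Q| = 15.4615.
|P ∖ Q| = |P| − |P∩Q| = 100 − 15.4615 = 84.54.

84.54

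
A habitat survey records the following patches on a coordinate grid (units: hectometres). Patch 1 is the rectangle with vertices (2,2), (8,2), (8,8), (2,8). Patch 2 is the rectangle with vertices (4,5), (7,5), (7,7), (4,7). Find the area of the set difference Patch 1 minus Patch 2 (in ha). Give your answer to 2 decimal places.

|Patch 1∩Patch 2|: x∈[4,7], y∈[5,7] → 3·2 = 6.
|Patch 1| = 36.
|Patch 1 ∖ Patch 2| = |Patch 1| − |Patch 1∩Patch 2| = 36 − 6 = 30.00.

30.00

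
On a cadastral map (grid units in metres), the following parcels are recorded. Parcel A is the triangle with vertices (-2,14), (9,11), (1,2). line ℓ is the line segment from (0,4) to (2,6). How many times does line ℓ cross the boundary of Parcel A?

1

The segment meets the boundary at (0.4,4.4).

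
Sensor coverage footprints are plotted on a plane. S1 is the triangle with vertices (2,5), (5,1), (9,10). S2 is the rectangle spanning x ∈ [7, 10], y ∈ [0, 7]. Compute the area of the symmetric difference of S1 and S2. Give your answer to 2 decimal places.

|S1| = 21.5, |S2| = 21, |S1∩S2| = 0.5.
|S1 △ S2| = |S1| + |S2| − 2·|S1∩S2| = 21.5 + 21 − 1 = 41.50.

41.50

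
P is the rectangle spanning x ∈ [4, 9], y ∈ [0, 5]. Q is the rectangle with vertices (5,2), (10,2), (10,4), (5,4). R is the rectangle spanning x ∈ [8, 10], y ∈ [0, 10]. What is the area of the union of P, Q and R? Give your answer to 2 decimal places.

By inclusion–exclusion:
Individual areas: |P| = 25, |Q| = 10, |R| = 20.
|P∩Q|: x∈[5,9], y∈[2,4] → 4·2 = 8.
|P∩R|: x∈[8,9], y∈[0,5] → 1·5 = 5.
|Q∩R|: x∈[8,10], y∈[2,4] → 2·2 = 4.
|P∩Q∩R| = 2.
|P ∪ Q ∪ R| = 55 − 17 + 2 = 40.00.

40.00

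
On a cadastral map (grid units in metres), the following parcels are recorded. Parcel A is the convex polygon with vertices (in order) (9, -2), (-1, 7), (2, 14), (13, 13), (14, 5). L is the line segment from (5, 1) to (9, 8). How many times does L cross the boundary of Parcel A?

The segment meets the boundary at (5.226,1.396).

1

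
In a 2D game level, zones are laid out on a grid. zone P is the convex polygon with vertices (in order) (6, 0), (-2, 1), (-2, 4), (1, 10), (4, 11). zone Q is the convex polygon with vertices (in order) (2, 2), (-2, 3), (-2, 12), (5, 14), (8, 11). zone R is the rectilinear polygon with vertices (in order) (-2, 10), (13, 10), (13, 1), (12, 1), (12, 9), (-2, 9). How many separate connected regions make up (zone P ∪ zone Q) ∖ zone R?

(zone P ∪ zone Q) ∖ zone R splits into 2 disjoint pieces (area 63.7619, area 28.1667).

2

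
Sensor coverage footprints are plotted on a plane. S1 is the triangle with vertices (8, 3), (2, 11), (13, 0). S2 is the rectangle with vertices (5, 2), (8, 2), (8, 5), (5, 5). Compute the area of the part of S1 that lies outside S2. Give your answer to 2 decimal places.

9.50

|S1| = 11, |S1∩S2| = 1.5.
|S1 ∖ S2| = |S1| − |S1∩S2| = 11 − 1.5 = 9.50.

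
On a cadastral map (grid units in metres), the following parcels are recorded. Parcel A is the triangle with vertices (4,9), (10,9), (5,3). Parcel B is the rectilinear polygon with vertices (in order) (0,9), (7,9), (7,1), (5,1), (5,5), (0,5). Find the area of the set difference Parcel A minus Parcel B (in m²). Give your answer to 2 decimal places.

5.73

|Parcel A| = 18, |Parcel A∩Parcel B| = 12.2667.
|Parcel A ∖ Parcel B| = |Parcel A| − |Parcel A∩Parcel B| = 18 − 12.2667 = 5.73.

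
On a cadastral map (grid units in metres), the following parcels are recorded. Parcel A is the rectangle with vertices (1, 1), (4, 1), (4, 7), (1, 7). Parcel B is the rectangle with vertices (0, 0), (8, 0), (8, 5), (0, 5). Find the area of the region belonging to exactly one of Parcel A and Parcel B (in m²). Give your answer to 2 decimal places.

|Parcel A∩Parcel B|: x∈[1,4], y∈[1,5] → 3·4 = 12.
|Parcel A △ Parcel B| = |Parcel A| + |Parcel B| − 2·|Parcel A∩Parcel B| = 18 + 40 − 24 = 34.00.

34.00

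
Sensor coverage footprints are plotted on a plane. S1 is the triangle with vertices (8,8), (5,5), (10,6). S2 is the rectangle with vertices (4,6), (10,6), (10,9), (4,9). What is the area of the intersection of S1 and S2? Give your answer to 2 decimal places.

4.00

The intersection is the polygon with vertices (8,8), (10,6), (6,6).
By the shoelace formula its area is 4.00.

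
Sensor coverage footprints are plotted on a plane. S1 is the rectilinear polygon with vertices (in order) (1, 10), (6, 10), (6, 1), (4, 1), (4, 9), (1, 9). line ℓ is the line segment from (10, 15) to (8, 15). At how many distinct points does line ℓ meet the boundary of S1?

The segment lies entirely outside S1 and never meets its boundary.

0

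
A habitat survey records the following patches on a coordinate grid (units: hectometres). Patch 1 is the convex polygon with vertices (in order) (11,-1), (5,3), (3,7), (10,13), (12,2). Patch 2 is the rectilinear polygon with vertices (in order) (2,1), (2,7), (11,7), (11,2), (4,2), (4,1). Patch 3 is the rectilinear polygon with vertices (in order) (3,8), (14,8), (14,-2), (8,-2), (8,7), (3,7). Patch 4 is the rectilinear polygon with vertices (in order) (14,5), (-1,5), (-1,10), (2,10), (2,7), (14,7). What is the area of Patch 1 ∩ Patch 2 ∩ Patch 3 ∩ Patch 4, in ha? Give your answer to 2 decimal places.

6.00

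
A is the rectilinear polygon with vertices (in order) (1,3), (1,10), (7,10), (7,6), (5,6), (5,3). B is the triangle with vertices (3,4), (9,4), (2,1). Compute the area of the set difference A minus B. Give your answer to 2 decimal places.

33.83

|A| = 36, |A∩B| = 2.1667.
|A ∖ B| = |A| − |A∩B| = 36 − 2.1667 = 33.83.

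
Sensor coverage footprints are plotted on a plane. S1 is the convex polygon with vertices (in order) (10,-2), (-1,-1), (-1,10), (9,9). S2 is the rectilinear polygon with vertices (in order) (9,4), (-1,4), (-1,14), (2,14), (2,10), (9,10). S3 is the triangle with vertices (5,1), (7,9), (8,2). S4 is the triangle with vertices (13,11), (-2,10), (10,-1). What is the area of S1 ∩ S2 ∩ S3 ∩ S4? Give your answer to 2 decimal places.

4.91

The intersection is the polygon with vertices (7,9), (7.714,4), (5.75,4).
By the shoelace formula its area is 4.91.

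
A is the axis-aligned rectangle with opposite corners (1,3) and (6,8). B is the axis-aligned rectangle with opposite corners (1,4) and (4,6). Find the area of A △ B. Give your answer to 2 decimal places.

19.00

|A∩B|: x∈[1,4], y∈[4,6] → 3·2 = 6.
|A △ B| = |A| + |B| − 2·|A∩B| = 25 + 6 − 12 = 19.00.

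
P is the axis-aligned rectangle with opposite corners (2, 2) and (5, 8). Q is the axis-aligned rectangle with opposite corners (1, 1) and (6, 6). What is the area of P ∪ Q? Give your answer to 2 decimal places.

By inclusion–exclusion:
Individual areas: |P| = 18, |Q| = 25.
|P∩Q|: x∈[2,5], y∈[2,6] → 3·4 = 12.
|P ∪ Q| = 43 − 12 = 31.00.

31.00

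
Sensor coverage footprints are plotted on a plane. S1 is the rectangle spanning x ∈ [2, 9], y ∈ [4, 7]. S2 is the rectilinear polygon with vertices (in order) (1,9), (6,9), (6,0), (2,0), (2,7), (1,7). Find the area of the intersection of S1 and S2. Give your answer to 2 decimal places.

12.00

The intersection is the polygon with vertices (6,7), (6,4), (2,4), (2,7).
By the shoelace formula its area is 12.00.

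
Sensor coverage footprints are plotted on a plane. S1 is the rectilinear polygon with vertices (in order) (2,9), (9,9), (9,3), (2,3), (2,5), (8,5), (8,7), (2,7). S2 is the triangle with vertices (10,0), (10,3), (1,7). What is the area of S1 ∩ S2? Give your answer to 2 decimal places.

The intersection is the polygon with vertices (9,3), (6.143,3), (3.571,5), (5.5,5), (9,3.444).
By the shoelace formula its area is 5.56.

5.56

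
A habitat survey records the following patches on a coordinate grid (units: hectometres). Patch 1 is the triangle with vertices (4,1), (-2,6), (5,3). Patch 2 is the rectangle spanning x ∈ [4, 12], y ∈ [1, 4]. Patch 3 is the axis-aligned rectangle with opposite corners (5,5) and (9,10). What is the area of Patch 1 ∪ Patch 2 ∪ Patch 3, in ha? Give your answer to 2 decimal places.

51.29

By inclusion–exclusion:
Individual areas: |Patch 1| = 8.5, |Patch 2| = 24, |Patch 3| = 20.
|Patch 1∩Patch 2| = 1.2143.
|Patch 1∩Patch 3| = 0.
|Patch 2∩Patch 3| = 0 (no overlap).
|Patch 1∩Patch 2∩Patch 3| = 0.
|Patch 1 ∪ Patch 2 ∪ Patch 3| = 52.5 − 1.2143 + 0 = 51.29.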